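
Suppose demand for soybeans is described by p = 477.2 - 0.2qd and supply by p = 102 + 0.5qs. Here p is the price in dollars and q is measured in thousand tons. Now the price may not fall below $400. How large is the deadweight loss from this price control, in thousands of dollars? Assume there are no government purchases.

Rearranging demand gives qd = 2386 - 5p; rearranging supply gives qs = 2p - 204. Setting quantity demanded equal to quantity supplied, 2386 - 5p = 2p - 204, gives p* = 370 and q* = 536.
Because the floor (400) lies above the market-clearing price, it is binding.
At p = 400: qd = 2386 - 5·400 = 386 and qs = 2·400 - 204 = 596.
Quantity traded falls to 386. At q = 386 the demand price is (2386 - 386)/5 = 400 and the supply price is (204 + 386)/2 = 295.
Deadweight loss = ½ · (400 - 295) · (536 - 386) = ½ · 105 · 150 = 7875.

7875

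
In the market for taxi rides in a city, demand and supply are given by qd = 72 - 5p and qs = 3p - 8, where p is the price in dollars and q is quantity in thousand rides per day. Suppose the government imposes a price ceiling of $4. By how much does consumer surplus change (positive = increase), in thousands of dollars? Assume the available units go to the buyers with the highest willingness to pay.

Equilibrium: 72 - 5p = 3p - 8, so 80 = 8p and p* = 10, q* = 22.
Because the ceiling (4) lies below the market-clearing price, it is binding.
At p = 4: qd = 72 - 5·4 = 52 and qs = 3·4 - 8 = 4.
Consumer surplus without the control is ½ · (14.4 - 10) · 22 = 48.4.
With the ceiling, 4 units are sold at 4 (assume they go to the highest-value buyers). The demand price at q = 4 is 13.6, so CS = ½ · [(14.4 - 4) + (13.6 - 4)] · 4 = 40.
Change in consumer surplus = 40 - 48.4 = -8.4.

-8.4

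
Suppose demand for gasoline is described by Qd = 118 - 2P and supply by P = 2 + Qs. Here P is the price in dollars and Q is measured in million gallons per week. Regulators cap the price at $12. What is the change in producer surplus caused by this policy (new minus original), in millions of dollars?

Rearranging supply gives Qs = P - 2. In a free market, 118 - 2P = P - 2 gives the equilibrium P* = 40, Q* = 38.
Since 12 < 40, the ceiling is binding.
At P = 12: Qd = 118 - 2·12 = 94 and Qs = 12 - 2 = 10.
Producer surplus without the control is ½ · (40 - 2) · 38 = 722.
With the ceiling, producers sell 10 units at 12, so PS = ½ · (12 - 2) · 10 = 50.
Change in producer surplus = 50 - 722 = -672.

-672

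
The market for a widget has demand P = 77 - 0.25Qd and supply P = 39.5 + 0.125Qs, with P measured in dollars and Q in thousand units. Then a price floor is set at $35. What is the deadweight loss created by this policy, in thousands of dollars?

Rearranging demand gives Qd = 308 - 4P; rearranging supply gives Qs = 8P - 316. In a free market, 308 - 4P = 8P - 316 gives the equilibrium P* = 52, Q* = 100.
Since 35 is below P* = 52, the floor does not bind and the free-market outcome prevails.
Since the control does not bind, no trades are prevented and deadweight loss is zero.

0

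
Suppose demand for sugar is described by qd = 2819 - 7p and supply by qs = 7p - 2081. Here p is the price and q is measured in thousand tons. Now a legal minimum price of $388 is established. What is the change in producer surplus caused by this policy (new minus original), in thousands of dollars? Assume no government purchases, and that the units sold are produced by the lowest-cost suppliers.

-1140

Setting quantity demanded equal to quantity supplied, 2819 - 7p = 7p - 2081, gives p* = 350 and q* = 369.
The floor of 388 is above the equilibrium price 350, so it binds.
At p = 388: qd = 2819 - 7·388 = 103 and qs = 7·388 - 2081 = 635.
Producer surplus without the control is ½ · (350 - 2081/7) · 369 = 136161/14.
With the floor, 103 units are sold at 388. The supply price at q = 103 is 312, so PS = ½ · [(388 - 2081/7) + (388 - 312)] · 103 = 120201/14.
Change in producer surplus = 120201/14 - 136161/14 = -1140.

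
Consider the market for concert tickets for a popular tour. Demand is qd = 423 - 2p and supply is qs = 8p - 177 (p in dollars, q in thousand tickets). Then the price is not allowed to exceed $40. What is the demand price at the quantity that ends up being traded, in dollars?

Setting quantity demanded equal to quantity supplied, 423 - 2p = 8p - 177, gives p* = 60 and q* = 303.
Since 40 < 60, the ceiling is binding.
At p = 40: qd = 423 - 2·40 = 343 and qs = 8·40 - 177 = 143.
Only 143 units reach the market. On the demand curve, the marginal buyer's willingness to pay at q = 143 is (423 - 143)/2 = 140.

140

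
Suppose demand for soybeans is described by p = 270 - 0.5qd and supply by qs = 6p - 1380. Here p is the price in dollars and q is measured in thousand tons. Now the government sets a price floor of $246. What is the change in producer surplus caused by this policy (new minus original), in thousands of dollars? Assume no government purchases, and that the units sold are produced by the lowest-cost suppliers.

276

Rearranging demand gives qd = 540 - 2p. Setting quantity demanded equal to quantity supplied, 540 - 2p = 6p - 1380, gives p* = 240 and q* = 60.
Since 246 > 240, the floor is binding.
At p = 246: qd = 540 - 2·246 = 48 and qs = 6·246 - 1380 = 96.
Producer surplus without the control is ½ · (240 - 230) · 60 = 300.
With the floor, 48 units are sold at 246. The supply price at q = 48 is 238, so PS = ½ · [(246 - 230) + (246 - 238)] · 48 = 576.
Change in producer surplus = 576 - 300 = 276.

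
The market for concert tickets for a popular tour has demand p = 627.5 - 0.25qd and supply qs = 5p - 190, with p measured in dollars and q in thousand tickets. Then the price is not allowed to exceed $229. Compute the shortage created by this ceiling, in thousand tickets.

639

Rearranging demand gives qd = 2510 - 4p. In a free market, 2510 - 4p = 5p - 190 gives the equilibrium p* = 300, q* = 1310.
The ceiling of 229 is below the equilibrium price 300, so it binds.
At p = 229: qd = 2510 - 4·229 = 1594 and qs = 5·229 - 190 = 955.
Shortage = qd - qs = 1594 - 955 = 639.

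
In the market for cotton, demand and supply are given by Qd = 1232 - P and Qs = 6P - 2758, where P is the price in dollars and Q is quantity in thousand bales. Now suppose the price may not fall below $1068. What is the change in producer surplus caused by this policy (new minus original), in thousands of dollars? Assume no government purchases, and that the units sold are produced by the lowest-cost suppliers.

Equilibrium: 1232 - P = 6P - 2758, so 3990 = 7P and P* = 570, Q* = 662.
Because the floor (1068) lies above the market-clearing price, it is binding.
At P = 1068: Qd = 1232 - 1068 = 164 and Qs = 6·1068 - 2758 = 3650.
Producer surplus without the control is ½ · (570 - 1379/3) · 662 = 109561/3.
With the floor, 164 units are sold at 1068. The supply price at Q = 164 is 487, so PS = ½ · [(1068 - 1379/3) + (1068 - 487)] · 164 = 292576/3.
Change in producer surplus = 292576/3 - 109561/3 = 61005.

61005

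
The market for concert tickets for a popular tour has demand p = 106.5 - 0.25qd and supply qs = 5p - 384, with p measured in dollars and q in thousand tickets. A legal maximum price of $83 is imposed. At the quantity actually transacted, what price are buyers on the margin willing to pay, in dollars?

Rearranging demand gives qd = 426 - 4p. In a free market, 426 - 4p = 5p - 384 gives the equilibrium p* = 90, q* = 66.
Since 83 < 90, the ceiling is binding.
At p = 83: qd = 426 - 4·83 = 94 and qs = 5·83 - 384 = 31.
Only 31 units reach the market. On the demand curve, the marginal buyer's willingness to pay at q = 31 is (426 - 31)/4 = 98.75.

98.75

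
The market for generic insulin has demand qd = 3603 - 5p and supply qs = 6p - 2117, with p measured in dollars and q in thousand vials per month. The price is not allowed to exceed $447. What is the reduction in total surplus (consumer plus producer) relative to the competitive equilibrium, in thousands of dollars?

Equilibrium: 3603 - 5p = 6p - 2117, so 5720 = 11p and p* = 520, q* = 1003.
Because the ceiling (447) lies below the market-clearing price, it is binding.
At p = 447: qd = 3603 - 5·447 = 1368 and qs = 6·447 - 2117 = 565.
Quantity traded falls to 565. At q = 565 the demand price is (3603 - 565)/5 = 607.6 and the supply price is (2117 + 565)/6 = 447.
Deadweight loss = ½ · (607.6 - 447) · (1003 - 565) = ½ · 160.6 · 438 = 35171.4.

35171.4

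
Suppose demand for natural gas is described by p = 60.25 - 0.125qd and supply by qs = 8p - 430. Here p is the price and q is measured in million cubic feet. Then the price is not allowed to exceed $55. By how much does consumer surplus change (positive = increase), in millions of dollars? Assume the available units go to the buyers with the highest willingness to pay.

4

Rearranging demand gives qd = 482 - 8p. Equilibrium: 482 - 8p = 8p - 430, so 912 = 16p and p* = 57, q* = 26.
Since 55 < 57, the ceiling is binding.
At p = 55: qd = 482 - 8·55 = 42 and qs = 8·55 - 430 = 10.
Consumer surplus without the control is ½ · (60.25 - 57) · 26 = 42.25.
With the ceiling, 10 units are sold at 55 (assume they go to the highest-value buyers). The demand price at q = 10 is 59, so CS = ½ · [(60.25 - 55) + (59 - 55)] · 10 = 46.25.
Change in consumer surplus = 46.25 - 42.25 = 4.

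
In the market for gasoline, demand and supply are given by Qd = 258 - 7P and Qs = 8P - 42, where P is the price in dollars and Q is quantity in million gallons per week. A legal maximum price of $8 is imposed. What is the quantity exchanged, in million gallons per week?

22

In a free market, 258 - 7P = 8P - 42 gives the equilibrium P* = 20, Q* = 118.
Since 8 < 20, the ceiling is binding.
At P = 8: Qd = 258 - 7·8 = 202 and Qs = 8·8 - 42 = 22.
The quantity actually transacted is the short side, supply: 22.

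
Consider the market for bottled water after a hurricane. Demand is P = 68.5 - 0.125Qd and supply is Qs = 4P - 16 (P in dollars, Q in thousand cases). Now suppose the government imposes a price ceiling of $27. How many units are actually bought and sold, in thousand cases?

92

Rearranging demand gives Qd = 548 - 8P. Setting quantity demanded equal to quantity supplied, 548 - 8P = 4P - 16, gives P* = 47 and Q* = 172.
The ceiling of 27 is below the equilibrium price 47, so it binds.
At P = 27: Qd = 548 - 8·27 = 332 and Qs = 4·27 - 16 = 92.
The quantity actually transacted is the short side, supply: 92.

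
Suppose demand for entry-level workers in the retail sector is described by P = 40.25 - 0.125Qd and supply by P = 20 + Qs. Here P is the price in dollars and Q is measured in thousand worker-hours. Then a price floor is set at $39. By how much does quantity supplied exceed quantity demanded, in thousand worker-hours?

Rearranging demand gives Qd = 322 - 8P; rearranging supply gives Qs = P - 20. Setting quantity demanded equal to quantity supplied, 322 - 8P = P - 20, gives P* = 38 and Q* = 18.
Because the floor (39) lies above the market-clearing price, it is binding.
At P = 39: Qd = 322 - 8·39 = 10 and Qs = 39 - 20 = 19.
Surplus = Qs - Qd = 19 - 10 = 9.

9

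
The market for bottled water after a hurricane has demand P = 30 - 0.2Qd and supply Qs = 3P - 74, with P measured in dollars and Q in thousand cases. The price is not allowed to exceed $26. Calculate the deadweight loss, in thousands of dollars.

9.6

Rearranging demand gives Qd = 150 - 5P. In a free market, 150 - 5P = 3P - 74 gives the equilibrium P* = 28, Q* = 10.
The ceiling of 26 is below the equilibrium price 28, so it binds.
At P = 26: Qd = 150 - 5·26 = 20 and Qs = 3·26 - 74 = 4.
Quantity traded falls to 4. At Q = 4 the demand price is (150 - 4)/5 = 29.2 and the supply price is (74 + 4)/3 = 26.
Deadweight loss = ½ · (29.2 - 26) · (10 - 4) = ½ · 3.2 · 6 = 9.6.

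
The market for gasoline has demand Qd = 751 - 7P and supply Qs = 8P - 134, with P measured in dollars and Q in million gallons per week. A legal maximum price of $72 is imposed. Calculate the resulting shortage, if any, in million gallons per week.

0

In a free market, 751 - 7P = 8P - 134 gives the equilibrium P* = 59, Q* = 338.
Since 72 is above P* = 59, the ceiling does not bind and the free-market outcome prevails.
Since the control does not bind, there is no shortage.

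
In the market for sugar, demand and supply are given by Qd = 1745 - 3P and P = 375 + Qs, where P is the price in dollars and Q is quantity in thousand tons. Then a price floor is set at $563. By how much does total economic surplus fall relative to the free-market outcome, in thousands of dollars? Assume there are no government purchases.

6534

Rearranging supply gives Qs = P - 375. Without the control the market clears where 1745 - 3P = P - 375, i.e. P* = 530 and Q* = 155.
Since 563 > 530, the floor is binding.
At P = 563: Qd = 1745 - 3·563 = 56 and Qs = 563 - 375 = 188.
Quantity traded falls to 56. At Q = 56 the demand price is (1745 - 56)/3 = 563 and the supply price is 375 + 56 = 431.
Deadweight loss = ½ · (563 - 431) · (155 - 56) = ½ · 132 · 99 = 6534.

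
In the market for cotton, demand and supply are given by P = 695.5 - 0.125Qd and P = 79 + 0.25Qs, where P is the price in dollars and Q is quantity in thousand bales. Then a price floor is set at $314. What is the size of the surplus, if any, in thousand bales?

0

Rearranging demand gives Qd = 5564 - 8P; rearranging supply gives Qs = 4P - 316. In a free market, 5564 - 8P = 4P - 316 gives the equilibrium P* = 490, Q* = 1644.
The floor of 314 is below the equilibrium price 490, so it is not binding; the market clears at P* = 490, Q* = 1644.
Since the control does not bind, there is no surplus.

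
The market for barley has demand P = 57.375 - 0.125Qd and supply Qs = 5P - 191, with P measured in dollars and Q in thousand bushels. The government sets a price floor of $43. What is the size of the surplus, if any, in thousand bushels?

0

Rearranging demand gives Qd = 459 - 8P. Without the control the market clears where 459 - 8P = 5P - 191, i.e. P* = 50 and Q* = 59.
The floor of 43 is below the equilibrium price 50, so it is not binding; the market clears at P* = 50, Q* = 59.
Since the control does not bind, there is no surplus.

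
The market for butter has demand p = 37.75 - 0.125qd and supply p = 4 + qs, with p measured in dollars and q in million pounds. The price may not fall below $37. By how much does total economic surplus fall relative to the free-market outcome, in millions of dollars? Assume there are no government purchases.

Rearranging demand gives qd = 302 - 8p; rearranging supply gives qs = p - 4. In a free market, 302 - 8p = p - 4 gives the equilibrium p* = 34, q* = 30.
Since 37 > 34, the floor is binding.
At p = 37: qd = 302 - 8·37 = 6 and qs = 37 - 4 = 33.
Quantity traded falls to 6. At q = 6 the demand price is (302 - 6)/8 = 37 and the supply price is 4 + 6 = 10.
Deadweight loss = ½ · (37 - 10) · (30 - 6) = ½ · 27 · 24 = 324.

324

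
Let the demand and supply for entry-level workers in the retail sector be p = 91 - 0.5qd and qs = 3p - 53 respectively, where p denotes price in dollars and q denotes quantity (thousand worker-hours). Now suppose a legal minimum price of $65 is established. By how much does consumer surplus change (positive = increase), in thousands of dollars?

Rearranging demand gives qd = 182 - 2p. In a free market, 182 - 2p = 3p - 53 gives the equilibrium p* = 47, q* = 88.
The floor of 65 is above the equilibrium price 47, so it binds.
At p = 65: qd = 182 - 2·65 = 52 and qs = 3·65 - 53 = 142.
Consumer surplus without the control is ½ · (91 - 47) · 88 = 1936.
With the floor, consumers buy 52 units at 65, so CS = ½ · (91 - 65) · 52 = 676.
Change in consumer surplus = 676 - 1936 = -1260.

-1260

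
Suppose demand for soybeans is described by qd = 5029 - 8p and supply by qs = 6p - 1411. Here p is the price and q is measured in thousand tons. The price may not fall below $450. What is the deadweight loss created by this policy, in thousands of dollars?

Without the control the market clears where 5029 - 8p = 6p - 1411, i.e. p* = 460 and q* = 1349.
Since 450 is below p* = 460, the floor does not bind and the free-market outcome prevails.
Since the control does not bind, no trades are prevented and deadweight loss is zero.

0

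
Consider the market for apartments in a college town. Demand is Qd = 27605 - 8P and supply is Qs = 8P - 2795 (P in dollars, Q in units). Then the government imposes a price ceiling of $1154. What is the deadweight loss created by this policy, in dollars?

4452128

Equilibrium: 27605 - 8P = 8P - 2795, so 30400 = 16P and P* = 1900, Q* = 12405.
Since 1154 < 1900, the ceiling is binding.
At P = 1154: Qd = 27605 - 8·1154 = 18373 and Qs = 8·1154 - 2795 = 6437.
Quantity traded falls to 6437. At Q = 6437 the demand price is (27605 - 6437)/8 = 2646 and the supply price is (2795 + 6437)/8 = 1154.
Deadweight loss = ½ · (2646 - 1154) · (12405 - 6437) = ½ · 1492 · 5968 = 4452128.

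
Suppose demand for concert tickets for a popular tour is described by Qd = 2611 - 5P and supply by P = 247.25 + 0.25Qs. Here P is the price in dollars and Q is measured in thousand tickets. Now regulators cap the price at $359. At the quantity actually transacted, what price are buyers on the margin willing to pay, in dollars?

Rearranging supply gives Qs = 4P - 989. In a free market, 2611 - 5P = 4P - 989 gives the equilibrium P* = 400, Q* = 611.
Because the ceiling (359) lies below the market-clearing price, it is binding.
At P = 359: Qd = 2611 - 5·359 = 816 and Qs = 4·359 - 989 = 447.
Only 447 units reach the market. On the demand curve, the marginal buyer's willingness to pay at Q = 447 is (2611 - 447)/5 = 432.8.

432.8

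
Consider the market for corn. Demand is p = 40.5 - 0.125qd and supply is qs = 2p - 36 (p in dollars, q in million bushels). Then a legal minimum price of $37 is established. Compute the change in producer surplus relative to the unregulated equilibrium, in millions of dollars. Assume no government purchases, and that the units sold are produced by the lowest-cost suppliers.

12

Rearranging demand gives qd = 324 - 8p. Without the control the market clears where 324 - 8p = 2p - 36, i.e. p* = 36 and q* = 36.
Because the floor (37) lies above the market-clearing price, it is binding.
At p = 37: qd = 324 - 8·37 = 28 and qs = 2·37 - 36 = 38.
Producer surplus without the control is ½ · (36 - 18) · 36 = 324.
With the floor, 28 units are sold at 37. The supply price at q = 28 is 32, so PS = ½ · [(37 - 18) + (37 - 32)] · 28 = 336.
Change in producer surplus = 336 - 324 = 12.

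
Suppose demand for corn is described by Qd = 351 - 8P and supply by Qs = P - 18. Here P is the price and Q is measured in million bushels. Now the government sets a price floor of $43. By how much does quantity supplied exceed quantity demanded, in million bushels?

18

Setting quantity demanded equal to quantity supplied, 351 - 8P = P - 18, gives P* = 41 and Q* = 23.
The floor of 43 is above the equilibrium price 41, so it binds.
At P = 43: Qd = 351 - 8·43 = 7 and Qs = 43 - 18 = 25.
Surplus = Qs - Qd = 25 - 7 = 18.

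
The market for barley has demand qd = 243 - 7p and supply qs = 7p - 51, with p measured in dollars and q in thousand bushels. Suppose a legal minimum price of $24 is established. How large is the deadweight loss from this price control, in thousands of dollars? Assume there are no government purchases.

63

Equilibrium: 243 - 7p = 7p - 51, so 294 = 14p and p* = 21, q* = 96.
Because the floor (24) lies above the market-clearing price, it is binding.
At p = 24: qd = 243 - 7·24 = 75 and qs = 7·24 - 51 = 117.
Quantity traded falls to 75. At q = 75 the demand price is (243 - 75)/7 = 24 and the supply price is (51 + 75)/7 = 18.
Deadweight loss = ½ · (24 - 18) · (96 - 75) = ½ · 6 · 21 = 63.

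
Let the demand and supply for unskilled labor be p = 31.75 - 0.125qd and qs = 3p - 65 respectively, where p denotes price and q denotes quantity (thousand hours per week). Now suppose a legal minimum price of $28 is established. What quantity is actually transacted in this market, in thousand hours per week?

22

Rearranging demand gives qd = 254 - 8p. In a free market, 254 - 8p = 3p - 65 gives the equilibrium p* = 29, q* = 22.
Since 28 is below p* = 29, the floor does not bind and the free-market outcome prevails.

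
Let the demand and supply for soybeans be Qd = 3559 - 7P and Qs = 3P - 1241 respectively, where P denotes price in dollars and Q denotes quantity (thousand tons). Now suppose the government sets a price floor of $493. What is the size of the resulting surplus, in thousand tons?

130

In a free market, 3559 - 7P = 3P - 1241 gives the equilibrium P* = 480, Q* = 199.
The floor of 493 is above the equilibrium price 480, so it binds.
At P = 493: Qd = 3559 - 7·493 = 108 and Qs = 3·493 - 1241 = 238.
Surplus = Qs - Qd = 238 - 108 = 130.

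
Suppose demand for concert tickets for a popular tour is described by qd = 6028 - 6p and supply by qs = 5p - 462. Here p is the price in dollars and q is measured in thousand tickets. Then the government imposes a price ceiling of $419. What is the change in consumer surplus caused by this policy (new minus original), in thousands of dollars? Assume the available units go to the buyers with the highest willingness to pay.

Without the control the market clears where 6028 - 6p = 5p - 462, i.e. p* = 590 and q* = 2488.
Because the ceiling (419) lies below the market-clearing price, it is binding.
At p = 419: qd = 6028 - 6·419 = 3514 and qs = 5·419 - 462 = 1633.
Consumer surplus without the control is ½ · (3014/3 - 590) · 2488 = 1547536/3.
With the ceiling, 1633 units are sold at 419 (assume they go to the highest-value buyers). The demand price at q = 1633 is 732.5, so CS = ½ · [(3014/3 - 419) + (732.5 - 419)] · 1633 = 8810035/12.
Change in consumer surplus = 8810035/12 - 1547536/3 = 218324.25.

218324.25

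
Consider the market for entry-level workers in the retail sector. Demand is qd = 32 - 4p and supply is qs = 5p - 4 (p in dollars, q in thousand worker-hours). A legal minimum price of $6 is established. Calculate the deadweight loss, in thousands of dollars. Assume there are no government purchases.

Equilibrium: 32 - 4p = 5p - 4, so 36 = 9p and p* = 4, q* = 16.
Because the floor (6) lies above the market-clearing price, it is binding.
At p = 6: qd = 32 - 4·6 = 8 and qs = 5·6 - 4 = 26.
Quantity traded falls to 8. At q = 8 the demand price is (32 - 8)/4 = 6 and the supply price is (4 + 8)/5 = 2.4.
Deadweight loss = ½ · (6 - 2.4) · (16 - 8) = ½ · 3.6 · 8 = 14.4.

14.4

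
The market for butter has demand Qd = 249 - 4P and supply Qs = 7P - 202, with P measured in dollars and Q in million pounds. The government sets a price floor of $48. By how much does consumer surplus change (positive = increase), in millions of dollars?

Equilibrium: 249 - 4P = 7P - 202, so 451 = 11P and P* = 41, Q* = 85.
Since 48 > 41, the floor is binding.
At P = 48: Qd = 249 - 4·48 = 57 and Qs = 7·48 - 202 = 134.
Consumer surplus without the control is ½ · (62.25 - 41) · 85 = 903.125.
With the floor, consumers buy 57 units at 48, so CS = ½ · (62.25 - 48) · 57 = 406.125.
Change in consumer surplus = 406.125 - 903.125 = -497.

-497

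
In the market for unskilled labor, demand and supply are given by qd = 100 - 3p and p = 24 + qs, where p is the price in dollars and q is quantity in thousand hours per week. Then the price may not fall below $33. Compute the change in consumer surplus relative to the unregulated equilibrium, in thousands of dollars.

-8

Rearranging supply gives qs = p - 24. Equilibrium: 100 - 3p = p - 24, so 124 = 4p and p* = 31, q* = 7.
Because the floor (33) lies above the market-clearing price, it is binding.
At p = 33: qd = 100 - 3·33 = 1 and qs = 33 - 24 = 9.
Consumer surplus without the control is ½ · (100/3 - 31) · 7 = 49/6.
With the floor, consumers buy 1 units at 33, so CS = ½ · (100/3 - 33) · 1 = 1/6.
Change in consumer surplus = 1/6 - 49/6 = -8.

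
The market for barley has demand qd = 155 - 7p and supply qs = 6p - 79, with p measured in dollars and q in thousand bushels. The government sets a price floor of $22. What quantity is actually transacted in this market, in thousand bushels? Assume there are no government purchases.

1

Setting quantity demanded equal to quantity supplied, 155 - 7p = 6p - 79, gives p* = 18 and q* = 29.
Since 22 > 18, the floor is binding.
At p = 22: qd = 155 - 7·22 = 1 and qs = 6·22 - 79 = 53.
The quantity actually transacted is the short side, demand: 1.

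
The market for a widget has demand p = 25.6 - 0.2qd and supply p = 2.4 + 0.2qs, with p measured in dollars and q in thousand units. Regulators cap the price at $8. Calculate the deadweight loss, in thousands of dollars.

Rearranging demand gives qd = 128 - 5p; rearranging supply gives qs = 5p - 12. Equilibrium: 128 - 5p = 5p - 12, so 140 = 10p and p* = 14, q* = 58.
Because the ceiling (8) lies below the market-clearing price, it is binding.
At p = 8: qd = 128 - 5·8 = 88 and qs = 5·8 - 12 = 28.
Quantity traded falls to 28. At q = 28 the demand price is (128 - 28)/5 = 20 and the supply price is (12 + 28)/5 = 8.
Deadweight loss = ½ · (20 - 8) · (58 - 28) = ½ · 12 · 30 = 180.

180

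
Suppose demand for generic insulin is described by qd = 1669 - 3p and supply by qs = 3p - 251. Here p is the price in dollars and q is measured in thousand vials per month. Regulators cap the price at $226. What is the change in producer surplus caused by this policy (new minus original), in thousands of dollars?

-53392

Setting quantity demanded equal to quantity supplied, 1669 - 3p = 3p - 251, gives p* = 320 and q* = 709.
Since 226 < 320, the ceiling is binding.
At p = 226: qd = 1669 - 3·226 = 991 and qs = 3·226 - 251 = 427.
Producer surplus without the control is ½ · (320 - 251/3) · 709 = 502681/6.
With the ceiling, producers sell 427 units at 226, so PS = ½ · (226 - 251/3) · 427 = 182329/6.
Change in producer surplus = 182329/6 - 502681/6 = -53392.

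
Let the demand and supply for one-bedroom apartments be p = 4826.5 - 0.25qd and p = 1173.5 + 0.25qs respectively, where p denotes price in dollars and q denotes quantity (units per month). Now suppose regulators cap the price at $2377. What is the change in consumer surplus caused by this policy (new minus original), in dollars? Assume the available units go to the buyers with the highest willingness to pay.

2222864

Rearranging demand gives qd = 19306 - 4p; rearranging supply gives qs = 4p - 4694. In a free market, 19306 - 4p = 4p - 4694 gives the equilibrium p* = 3000, q* = 7306.
The ceiling of 2377 is below the equilibrium price 3000, so it binds.
At p = 2377: qd = 19306 - 4·2377 = 9798 and qs = 4·2377 - 4694 = 4814.
Consumer surplus without the control is ½ · (4826.5 - 3000) · 7306 = 6672204.5.
With the ceiling, 4814 units are sold at 2377 (assume they go to the highest-value buyers). The demand price at q = 4814 is 3623, so CS = ½ · [(4826.5 - 2377) + (3623 - 2377)] · 4814 = 8895068.5.
Change in consumer surplus = 8895068.5 - 6672204.5 = 2222864.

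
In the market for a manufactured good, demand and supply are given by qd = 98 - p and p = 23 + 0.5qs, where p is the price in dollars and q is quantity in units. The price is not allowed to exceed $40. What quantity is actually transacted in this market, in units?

34

Rearranging supply gives qs = 2p - 46. In a free market, 98 - p = 2p - 46 gives the equilibrium p* = 48, q* = 50.
The ceiling of 40 is below the equilibrium price 48, so it binds.
At p = 40: qd = 98 - 40 = 58 and qs = 2·40 - 46 = 34.
The quantity actually transacted is the short side, supply: 34.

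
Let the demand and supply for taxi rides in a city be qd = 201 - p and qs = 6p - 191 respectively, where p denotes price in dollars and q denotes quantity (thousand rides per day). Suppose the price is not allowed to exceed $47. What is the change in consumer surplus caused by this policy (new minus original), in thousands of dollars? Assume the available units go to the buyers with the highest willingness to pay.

Setting quantity demanded equal to quantity supplied, 201 - p = 6p - 191, gives p* = 56 and q* = 145.
Since 47 < 56, the ceiling is binding.
At p = 47: qd = 201 - 47 = 154 and qs = 6·47 - 191 = 91.
Consumer surplus without the control is ½ · (201 - 56) · 145 = 10512.5.
With the ceiling, 91 units are sold at 47 (assume they go to the highest-value buyers). The demand price at q = 91 is 110, so CS = ½ · [(201 - 47) + (110 - 47)] · 91 = 9873.5.
Change in consumer surplus = 9873.5 - 10512.5 = -639.

-639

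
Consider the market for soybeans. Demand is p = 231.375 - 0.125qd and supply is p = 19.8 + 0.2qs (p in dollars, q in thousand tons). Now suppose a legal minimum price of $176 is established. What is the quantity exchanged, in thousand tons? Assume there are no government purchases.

Rearranging demand gives qd = 1851 - 8p; rearranging supply gives qs = 5p - 99. In a free market, 1851 - 8p = 5p - 99 gives the equilibrium p* = 150, q* = 651.
Because the floor (176) lies above the market-clearing price, it is binding.
At p = 176: qd = 1851 - 8·176 = 443 and qs = 5·176 - 99 = 781.
The quantity actually transacted is the short side, demand: 443.

443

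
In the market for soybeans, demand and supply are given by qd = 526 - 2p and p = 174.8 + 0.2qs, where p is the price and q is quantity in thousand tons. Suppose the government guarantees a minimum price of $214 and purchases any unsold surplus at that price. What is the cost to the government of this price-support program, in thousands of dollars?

Rearranging supply gives qs = 5p - 874. Without the control the market clears where 526 - 2p = 5p - 874, i.e. p* = 200 and q* = 126.
Since 214 > 200, the floor is binding.
At p = 214: qd = 526 - 2·214 = 98 and qs = 5·214 - 874 = 196.
Surplus = qs - qd = 98.
Government expenditure = surplus × support price = 98 × 214 = 20972.

20972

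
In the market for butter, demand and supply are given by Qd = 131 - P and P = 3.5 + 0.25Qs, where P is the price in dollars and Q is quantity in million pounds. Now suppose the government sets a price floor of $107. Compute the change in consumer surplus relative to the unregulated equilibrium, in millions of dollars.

Rearranging supply gives Qs = 4P - 14. Without the control the market clears where 131 - P = 4P - 14, i.e. P* = 29 and Q* = 102.
The floor of 107 is above the equilibrium price 29, so it binds.
At P = 107: Qd = 131 - 107 = 24 and Qs = 4·107 - 14 = 414.
Consumer surplus without the control is ½ · (131 - 29) · 102 = 5202.
With the floor, consumers buy 24 units at 107, so CS = ½ · (131 - 107) · 24 = 288.
Change in consumer surplus = 288 - 5202 = -4914.

-4914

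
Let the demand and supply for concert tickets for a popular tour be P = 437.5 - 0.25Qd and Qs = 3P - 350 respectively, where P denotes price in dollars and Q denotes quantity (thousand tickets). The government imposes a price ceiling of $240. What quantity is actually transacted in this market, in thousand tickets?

Rearranging demand gives Qd = 1750 - 4P. Setting quantity demanded equal to quantity supplied, 1750 - 4P = 3P - 350, gives P* = 300 and Q* = 550.
Because the ceiling (240) lies below the market-clearing price, it is binding.
At P = 240: Qd = 1750 - 4·240 = 790 and Qs = 3·240 - 350 = 370.
The quantity actually transacted is the short side, supply: 370.

370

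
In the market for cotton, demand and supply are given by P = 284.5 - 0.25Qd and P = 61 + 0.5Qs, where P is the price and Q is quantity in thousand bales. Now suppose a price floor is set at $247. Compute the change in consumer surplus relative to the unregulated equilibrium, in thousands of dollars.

Rearranging demand gives Qd = 1138 - 4P; rearranging supply gives Qs = 2P - 122. Setting quantity demanded equal to quantity supplied, 1138 - 4P = 2P - 122, gives P* = 210 and Q* = 298.
Since 247 > 210, the floor is binding.
At P = 247: Qd = 1138 - 4·247 = 150 and Qs = 2·247 - 122 = 372.
Consumer surplus without the control is ½ · (284.5 - 210) · 298 = 11100.5.
With the floor, consumers buy 150 units at 247, so CS = ½ · (284.5 - 247) · 150 = 2812.5.
Change in consumer surplus = 2812.5 - 11100.5 = -8288.

-8288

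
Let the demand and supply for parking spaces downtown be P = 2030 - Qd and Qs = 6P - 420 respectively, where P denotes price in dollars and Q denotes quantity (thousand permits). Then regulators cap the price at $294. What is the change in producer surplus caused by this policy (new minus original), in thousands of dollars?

Rearranging demand gives Qd = 2030 - P. Setting quantity demanded equal to quantity supplied, 2030 - P = 6P - 420, gives P* = 350 and Q* = 1680.
Because the ceiling (294) lies below the market-clearing price, it is binding.
At P = 294: Qd = 2030 - 294 = 1736 and Qs = 6·294 - 420 = 1344.
Producer surplus without the control is ½ · (350 - 70) · 1680 = 235200.
With the ceiling, producers sell 1344 units at 294, so PS = ½ · (294 - 70) · 1344 = 150528.
Change in producer surplus = 150528 - 235200 = -84672.

-84672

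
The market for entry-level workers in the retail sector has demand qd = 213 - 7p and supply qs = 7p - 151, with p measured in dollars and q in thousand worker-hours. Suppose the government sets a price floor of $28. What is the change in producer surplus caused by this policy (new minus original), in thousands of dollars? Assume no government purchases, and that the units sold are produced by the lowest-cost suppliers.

Equilibrium: 213 - 7p = 7p - 151, so 364 = 14p and p* = 26, q* = 31.
The floor of 28 is above the equilibrium price 26, so it binds.
At p = 28: qd = 213 - 7·28 = 17 and qs = 7·28 - 151 = 45.
Producer surplus without the control is ½ · (26 - 151/7) · 31 = 961/14.
With the floor, 17 units are sold at 28. The supply price at q = 17 is 24, so PS = ½ · [(28 - 151/7) + (28 - 24)] · 17 = 1241/14.
Change in producer surplus = 1241/14 - 961/14 = 20.

20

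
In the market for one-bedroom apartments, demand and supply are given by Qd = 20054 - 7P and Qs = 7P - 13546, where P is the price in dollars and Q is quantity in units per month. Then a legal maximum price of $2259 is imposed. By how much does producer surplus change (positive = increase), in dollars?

Equilibrium: 20054 - 7P = 7P - 13546, so 33600 = 14P and P* = 2400, Q* = 3254.
Because the ceiling (2259) lies below the market-clearing price, it is binding.
At P = 2259: Qd = 20054 - 7·2259 = 4241 and Qs = 7·2259 - 13546 = 2267.
Producer surplus without the control is ½ · (2400 - 13546/7) · 3254 = 5294258/7.
With the ceiling, producers sell 2267 units at 2259, so PS = ½ · (2259 - 13546/7) · 2267 = 5139289/14.
Change in producer surplus = 5139289/14 - 5294258/7 = -389230.5.

-389230.5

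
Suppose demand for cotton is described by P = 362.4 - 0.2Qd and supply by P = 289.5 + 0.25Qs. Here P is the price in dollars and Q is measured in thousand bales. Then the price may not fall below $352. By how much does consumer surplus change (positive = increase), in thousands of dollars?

-2354

Rearranging demand gives Qd = 1812 - 5P; rearranging supply gives Qs = 4P - 1158. Setting quantity demanded equal to quantity supplied, 1812 - 5P = 4P - 1158, gives P* = 330 and Q* = 162.
Because the floor (352) lies above the market-clearing price, it is binding.
At P = 352: Qd = 1812 - 5·352 = 52 and Qs = 4·352 - 1158 = 250.
Consumer surplus without the control is ½ · (362.4 - 330) · 162 = 2624.4.
With the floor, consumers buy 52 units at 352, so CS = ½ · (362.4 - 352) · 52 = 270.4.
Change in consumer surplus = 270.4 - 2624.4 = -2354.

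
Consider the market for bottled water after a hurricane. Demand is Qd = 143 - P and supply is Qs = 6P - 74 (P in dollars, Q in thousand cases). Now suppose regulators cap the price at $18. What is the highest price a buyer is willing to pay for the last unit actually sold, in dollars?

Without the control the market clears where 143 - P = 6P - 74, i.e. P* = 31 and Q* = 112.
The ceiling of 18 is below the equilibrium price 31, so it binds.
At P = 18: Qd = 143 - 18 = 125 and Qs = 6·18 - 74 = 34.
Only 34 units reach the market. On the demand curve, the marginal buyer's willingness to pay at Q = 34 is (143 - 34) = 109.

109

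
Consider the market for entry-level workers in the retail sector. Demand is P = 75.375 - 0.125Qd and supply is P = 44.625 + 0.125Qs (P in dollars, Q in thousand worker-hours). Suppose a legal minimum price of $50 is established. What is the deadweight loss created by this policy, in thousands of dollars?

0

Rearranging demand gives Qd = 603 - 8P; rearranging supply gives Qs = 8P - 357. In a free market, 603 - 8P = 8P - 357 gives the equilibrium P* = 60, Q* = 123.
Since 50 is below P* = 60, the floor does not bind and the free-market outcome prevails.
Since the control does not bind, no trades are prevented and deadweight loss is zero.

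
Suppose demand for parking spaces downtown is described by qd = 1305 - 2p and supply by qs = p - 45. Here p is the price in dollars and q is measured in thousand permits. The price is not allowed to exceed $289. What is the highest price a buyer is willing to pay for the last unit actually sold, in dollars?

530.5

Without the control the market clears where 1305 - 2p = p - 45, i.e. p* = 450 and q* = 405.
Because the ceiling (289) lies below the market-clearing price, it is binding.
At p = 289: qd = 1305 - 2·289 = 727 and qs = 289 - 45 = 244.
Only 244 units reach the market. On the demand curve, the marginal buyer's willingness to pay at q = 244 is (1305 - 244)/2 = 530.5.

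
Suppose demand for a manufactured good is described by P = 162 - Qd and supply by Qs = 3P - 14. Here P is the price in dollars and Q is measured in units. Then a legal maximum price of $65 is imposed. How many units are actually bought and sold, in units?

118

Rearranging demand gives Qd = 162 - P. Setting quantity demanded equal to quantity supplied, 162 - P = 3P - 14, gives P* = 44 and Q* = 118.
Since 65 is above P* = 44, the ceiling does not bind and the free-market outcome prevails.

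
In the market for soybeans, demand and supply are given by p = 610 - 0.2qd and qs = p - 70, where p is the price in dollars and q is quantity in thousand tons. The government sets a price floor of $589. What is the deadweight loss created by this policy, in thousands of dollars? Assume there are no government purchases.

Rearranging demand gives qd = 3050 - 5p. Equilibrium: 3050 - 5p = p - 70, so 3120 = 6p and p* = 520, q* = 450.
Since 589 > 520, the floor is binding.
At p = 589: qd = 3050 - 5·589 = 105 and qs = 589 - 70 = 519.
Quantity traded falls to 105. At q = 105 the demand price is (3050 - 105)/5 = 589 and the supply price is 70 + 105 = 175.
Deadweight loss = ½ · (589 - 175) · (450 - 105) = ½ · 414 · 345 = 71415.

71415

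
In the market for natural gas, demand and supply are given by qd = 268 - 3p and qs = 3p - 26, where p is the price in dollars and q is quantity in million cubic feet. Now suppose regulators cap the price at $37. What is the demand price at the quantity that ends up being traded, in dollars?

In a free market, 268 - 3p = 3p - 26 gives the equilibrium p* = 49, q* = 121.
Since 37 < 49, the ceiling is binding.
At p = 37: qd = 268 - 3·37 = 157 and qs = 3·37 - 26 = 85.
Only 85 units reach the market. On the demand curve, the marginal buyer's willingness to pay at q = 85 is (268 - 85)/3 = 61.

61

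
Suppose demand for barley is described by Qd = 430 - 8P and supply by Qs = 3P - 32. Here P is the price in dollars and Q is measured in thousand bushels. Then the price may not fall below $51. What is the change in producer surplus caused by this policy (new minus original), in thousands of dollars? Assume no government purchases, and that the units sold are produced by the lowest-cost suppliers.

Without the control the market clears where 430 - 8P = 3P - 32, i.e. P* = 42 and Q* = 94.
Since 51 > 42, the floor is binding.
At P = 51: Qd = 430 - 8·51 = 22 and Qs = 3·51 - 32 = 121.
Producer surplus without the control is ½ · (42 - 32/3) · 94 = 4418/3.
With the floor, 22 units are sold at 51. The supply price at Q = 22 is 18, so PS = ½ · [(51 - 32/3) + (51 - 18)] · 22 = 2420/3.
Change in producer surplus = 2420/3 - 4418/3 = -666.

-666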